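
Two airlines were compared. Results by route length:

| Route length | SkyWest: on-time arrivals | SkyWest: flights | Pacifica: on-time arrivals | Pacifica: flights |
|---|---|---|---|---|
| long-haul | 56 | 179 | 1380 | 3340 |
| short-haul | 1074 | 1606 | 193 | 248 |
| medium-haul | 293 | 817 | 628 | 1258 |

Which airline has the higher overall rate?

Long-haul: SkyWest 56/179 = 31.3%, Pacifica 1380/3340 = 41.3% → Pacifica
Short-haul: SkyWest 1074/1606 = 66.9%, Pacifica 193/248 = 77.8% → Pacifica
Medium-haul: SkyWest 293/817 = 35.9%, Pacifica 628/1258 = 49.9% → Pacifica
Overall: SkyWest 1423/2602 = 54.7%, Pacifica 2201/4846 = 45.4% → SkyWest
(Pacifica wins every route group but SkyWest wins overall — Pacifica's flights skew toward the low-rate long-haul group.)

SkyWest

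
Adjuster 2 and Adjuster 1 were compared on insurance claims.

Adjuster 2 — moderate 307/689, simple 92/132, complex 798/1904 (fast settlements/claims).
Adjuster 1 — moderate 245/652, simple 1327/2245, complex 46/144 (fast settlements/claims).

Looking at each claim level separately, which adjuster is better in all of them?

Moderate: Adjuster 2 307/689 = 44.6%, Adjuster 1 245/652 = 37.6% → Adjuster 2
Simple: Adjuster 2 92/132 = 69.7%, Adjuster 1 1327/2245 = 59.1% → Adjuster 2
Complex: Adjuster 2 798/1904 = 41.9%, Adjuster 1 46/144 = 31.9% → Adjuster 2
Adjuster 2 has the higher rate in all 3 groups.

Adjuster 2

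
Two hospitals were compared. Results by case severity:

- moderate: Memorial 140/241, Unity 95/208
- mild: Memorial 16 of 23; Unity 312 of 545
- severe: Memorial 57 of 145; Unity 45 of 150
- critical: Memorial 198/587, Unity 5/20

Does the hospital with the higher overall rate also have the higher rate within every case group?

No

Moderate: Memorial 140/241 = 58.1%, Unity 95/208 = 45.7% → Memorial
Mild: Memorial 16/23 = 69.6%, Unity 312/545 = 57.2% → Memorial
Severe: Memorial 57/145 = 39.3%, Unity 45/150 = 30.0% → Memorial
Critical: Memorial 198/587 = 33.7%, Unity 5/20 = 25.0% → Memorial
Overall: Memorial 411/996 = 41.3%, Unity 457/923 = 49.5% → Unity
Memorial wins each case group but Unity wins overall — the comparison reverses. Memorial's patients skew toward critical, which has a lower base rate.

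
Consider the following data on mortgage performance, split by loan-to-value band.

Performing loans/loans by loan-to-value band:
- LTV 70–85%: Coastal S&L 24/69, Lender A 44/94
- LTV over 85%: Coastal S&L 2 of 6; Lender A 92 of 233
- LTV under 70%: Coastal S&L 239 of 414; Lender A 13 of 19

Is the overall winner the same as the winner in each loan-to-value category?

No

LTV 70–85%: Coastal S&L 24/69 = 34.8%, Lender A 44/94 = 46.8% → Lender A
LTV over 85%: Coastal S&L 2/6 = 33.3%, Lender A 92/233 = 39.5% → Lender A
LTV under 70%: Coastal S&L 239/414 = 57.7%, Lender A 13/19 = 68.4% → Lender A
Overall: Coastal S&L 265/489 = 54.2%, Lender A 149/346 = 43.1% → Coastal S&L
Lender A wins each loan-to-value group but Coastal S&L wins overall — the comparison reverses. Lender A's loans skew toward LTV over 85%, which has a lower base rate.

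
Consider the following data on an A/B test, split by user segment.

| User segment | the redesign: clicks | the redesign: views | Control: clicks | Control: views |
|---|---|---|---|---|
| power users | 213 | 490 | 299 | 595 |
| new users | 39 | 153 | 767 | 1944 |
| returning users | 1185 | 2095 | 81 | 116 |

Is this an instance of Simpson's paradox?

Power users: the redesign 213/490 = 43.5%, Control 299/595 = 50.3% → Control
New users: the redesign 39/153 = 25.5%, Control 767/1944 = 39.5% → Control
Returning users: the redesign 1185/2095 = 56.6%, Control 81/116 = 69.8% → Control
Overall: the redesign 1437/2738 = 52.5%, Control 1147/2655 = 43.2% → the redesign
Control wins each user group but the redesign wins overall — the comparison reverses. Control's views skew toward new users, which has a lower base rate.

Yes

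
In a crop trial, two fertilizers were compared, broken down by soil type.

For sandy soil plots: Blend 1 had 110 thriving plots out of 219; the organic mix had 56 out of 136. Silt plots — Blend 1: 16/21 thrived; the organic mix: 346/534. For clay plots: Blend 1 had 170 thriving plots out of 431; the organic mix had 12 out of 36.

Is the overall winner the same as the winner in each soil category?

No

Sandy soil: Blend 1 110/219 = 50.2%, the organic mix 56/136 = 41.2% → Blend 1
Silt: Blend 1 16/21 = 76.2%, the organic mix 346/534 = 64.8% → Blend 1
Clay: Blend 1 170/431 = 39.4%, the organic mix 12/36 = 33.3% → Blend 1
Overall: Blend 1 296/671 = 44.1%, the organic mix 414/706 = 58.6% → the organic mix
Blend 1 wins each soil group but the organic mix wins overall — the comparison reverses. Blend 1's plots skew toward clay, which has a lower base rate.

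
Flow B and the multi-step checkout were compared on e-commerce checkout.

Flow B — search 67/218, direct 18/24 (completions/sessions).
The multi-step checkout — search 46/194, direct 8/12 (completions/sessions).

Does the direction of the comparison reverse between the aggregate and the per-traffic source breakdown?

No

Search: Flow B 67/218 = 30.7%, the multi-step checkout 46/194 = 23.7% → Flow B
Direct: Flow B 18/24 = 75.0%, the multi-step checkout 8/12 = 66.7% → Flow B
Overall: Flow B 85/242 = 35.1%, the multi-step checkout 54/206 = 26.2% → Flow B
Flow B wins overall and in every traffic group — no reversal.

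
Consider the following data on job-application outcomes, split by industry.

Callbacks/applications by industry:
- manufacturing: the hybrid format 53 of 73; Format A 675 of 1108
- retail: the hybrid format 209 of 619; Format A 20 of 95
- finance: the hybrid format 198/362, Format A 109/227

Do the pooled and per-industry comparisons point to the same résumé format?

No

Manufacturing: the hybrid format 53/73 = 72.6%, Format A 675/1108 = 60.9% → the hybrid format
Retail: the hybrid format 209/619 = 33.8%, Format A 20/95 = 21.1% → the hybrid format
Finance: the hybrid format 198/362 = 54.7%, Format A 109/227 = 48.0% → the hybrid format
Overall: the hybrid format 460/1054 = 43.6%, Format A 804/1430 = 56.2% → Format A
The hybrid format wins each industry group but Format A wins overall — the comparison reverses. The hybrid format's applications skew toward retail, which has a lower base rate.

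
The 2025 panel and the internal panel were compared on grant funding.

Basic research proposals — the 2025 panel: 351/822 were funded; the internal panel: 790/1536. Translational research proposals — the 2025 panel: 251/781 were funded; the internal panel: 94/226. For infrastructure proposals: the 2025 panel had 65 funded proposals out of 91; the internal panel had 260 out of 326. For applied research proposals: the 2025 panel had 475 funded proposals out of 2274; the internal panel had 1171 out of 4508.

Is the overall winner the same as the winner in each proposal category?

Yes

Basic research: the 2025 panel 351/822 = 42.7%, the internal panel 790/1536 = 51.4% → the internal panel
Translational research: the 2025 panel 251/781 = 32.1%, the internal panel 94/226 = 41.6% → the internal panel
Infrastructure: the 2025 panel 65/91 = 71.4%, the internal panel 260/326 = 79.8% → the internal panel
Applied research: the 2025 panel 475/2274 = 20.9%, the internal panel 1171/4508 = 26.0% → the internal panel
Overall: the 2025 panel 1142/3968 = 28.8%, the internal panel 2315/6596 = 35.1% → the internal panel
The internal panel wins overall and in every proposal group — no reversal.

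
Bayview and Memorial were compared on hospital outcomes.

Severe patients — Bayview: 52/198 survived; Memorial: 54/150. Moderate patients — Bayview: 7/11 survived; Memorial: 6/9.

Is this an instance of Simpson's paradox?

No

Severe: Bayview 52/198 = 26.3%, Memorial 54/150 = 36.0% → Memorial
Moderate: Bayview 7/11 = 63.6%, Memorial 6/9 = 66.7% → Memorial
Overall: Bayview 59/209 = 28.2%, Memorial 60/159 = 37.7% → Memorial
Memorial wins overall and in every case group — no reversal.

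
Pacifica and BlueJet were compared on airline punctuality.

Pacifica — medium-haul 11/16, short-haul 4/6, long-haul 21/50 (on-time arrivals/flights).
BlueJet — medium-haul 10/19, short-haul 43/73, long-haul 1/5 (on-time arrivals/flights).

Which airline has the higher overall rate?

BlueJet

Medium-haul: Pacifica 11/16 = 68.8%, BlueJet 10/19 = 52.6% → Pacifica
Short-haul: Pacifica 4/6 = 66.7%, BlueJet 43/73 = 58.9% → Pacifica
Long-haul: Pacifica 21/50 = 42.0%, BlueJet 1/5 = 20.0% → Pacifica
Overall: Pacifica 36/72 = 50.0%, BlueJet 54/97 = 55.7% → BlueJet
(Pacifica wins every route group but BlueJet wins overall — Pacifica's flights skew toward the low-rate long-haul group.)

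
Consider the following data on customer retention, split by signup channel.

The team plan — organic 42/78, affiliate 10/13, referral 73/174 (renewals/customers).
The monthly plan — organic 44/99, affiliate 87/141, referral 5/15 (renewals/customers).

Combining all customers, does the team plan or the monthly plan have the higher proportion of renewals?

the monthly plan

Organic: the team plan 42/78 = 53.8%, the monthly plan 44/99 = 44.4% → the team plan
Affiliate: the team plan 10/13 = 76.9%, the monthly plan 87/141 = 61.7% → the team plan
Referral: the team plan 73/174 = 42.0%, the monthly plan 5/15 = 33.3% → the team plan
Overall: the team plan 125/265 = 47.2%, the monthly plan 136/255 = 53.3% → the monthly plan
(The team plan wins every signup group but the monthly plan wins overall — the team plan's customers skew toward the low-rate referral group.)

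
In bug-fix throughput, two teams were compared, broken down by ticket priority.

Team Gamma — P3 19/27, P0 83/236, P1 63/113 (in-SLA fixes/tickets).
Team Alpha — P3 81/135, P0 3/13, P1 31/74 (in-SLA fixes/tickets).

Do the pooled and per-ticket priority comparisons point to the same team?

P3: Team Gamma 19/27 = 70.4%, Team Alpha 81/135 = 60.0% → Team Gamma
P0: Team Gamma 83/236 = 35.2%, Team Alpha 3/13 = 23.1% → Team Gamma
P1: Team Gamma 63/113 = 55.8%, Team Alpha 31/74 = 41.9% → Team Gamma
Overall: Team Gamma 165/376 = 43.9%, Team Alpha 115/222 = 51.8% → Team Alpha
Team Gamma wins each ticket group but Team Alpha wins overall — the comparison reverses. Team Gamma's tickets skew toward P0, which has a lower base rate.

No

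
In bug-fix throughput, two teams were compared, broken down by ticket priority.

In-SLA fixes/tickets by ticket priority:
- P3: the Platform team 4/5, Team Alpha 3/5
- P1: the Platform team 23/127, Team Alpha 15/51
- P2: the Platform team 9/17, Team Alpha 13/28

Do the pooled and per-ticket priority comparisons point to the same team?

No

P3: the Platform team 4/5 = 80.0%, Team Alpha 3/5 = 60.0% → the Platform team
P1: the Platform team 23/127 = 18.1%, Team Alpha 15/51 = 29.4% → Team Alpha
P2: the Platform team 9/17 = 52.9%, Team Alpha 13/28 = 46.4% → the Platform team
Overall: the Platform team 36/149 = 24.2%, Team Alpha 31/84 = 36.9% → Team Alpha
Neither sweeps: the Platform team wins 2 of 3 groups, Team Alpha wins 1. Team Alpha wins overall but not every group — no Simpson reversal.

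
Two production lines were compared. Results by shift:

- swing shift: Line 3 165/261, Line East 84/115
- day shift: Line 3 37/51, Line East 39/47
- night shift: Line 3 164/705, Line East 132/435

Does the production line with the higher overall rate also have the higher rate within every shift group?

Yes

Swing shift: Line 3 165/261 = 63.2%, Line East 84/115 = 73.0% → Line East
Day shift: Line 3 37/51 = 72.5%, Line East 39/47 = 83.0% → Line East
Night shift: Line 3 164/705 = 23.3%, Line East 132/435 = 30.3% → Line East
Overall: Line 3 366/1017 = 36.0%, Line East 255/597 = 42.7% → Line East
Line East wins overall and in every shift group — no reversal.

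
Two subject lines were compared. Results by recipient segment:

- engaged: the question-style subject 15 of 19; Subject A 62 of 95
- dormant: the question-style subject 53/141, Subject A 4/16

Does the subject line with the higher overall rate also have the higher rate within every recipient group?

Engaged: the question-style subject 15/19 = 78.9%, Subject A 62/95 = 65.3% → the question-style subject
Dormant: the question-style subject 53/141 = 37.6%, Subject A 4/16 = 25.0% → the question-style subject
Overall: the question-style subject 68/160 = 42.5%, Subject A 66/111 = 59.5% → Subject A
The question-style subject wins each recipient group but Subject A wins overall — the comparison reverses. The question-style subject's sends skew toward dormant, which has a lower base rate.

No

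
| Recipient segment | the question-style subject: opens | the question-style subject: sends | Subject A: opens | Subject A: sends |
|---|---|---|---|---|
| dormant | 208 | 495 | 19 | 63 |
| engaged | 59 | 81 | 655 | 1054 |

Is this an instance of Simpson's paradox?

Yes

Dormant: the question-style subject 208/495 = 42.0%, Subject A 19/63 = 30.2% → the question-style subject
Engaged: the question-style subject 59/81 = 72.8%, Subject A 655/1054 = 62.1% → the question-style subject
Overall: the question-style subject 267/576 = 46.4%, Subject A 674/1117 = 60.3% → Subject A
The question-style subject wins each recipient group but Subject A wins overall — the comparison reverses. The question-style subject's sends skew toward dormant, which has a lower base rate.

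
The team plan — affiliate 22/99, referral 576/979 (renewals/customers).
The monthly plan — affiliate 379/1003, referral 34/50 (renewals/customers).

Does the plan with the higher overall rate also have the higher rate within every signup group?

No

Affiliate: the team plan 22/99 = 22.2%, the monthly plan 379/1003 = 37.8% → the monthly plan
Referral: the team plan 576/979 = 58.8%, the monthly plan 34/50 = 68.0% → the monthly plan
Overall: the team plan 598/1078 = 55.5%, the monthly plan 413/1053 = 39.2% → the team plan
The monthly plan wins each signup group but the team plan wins overall — the comparison reverses. The monthly plan's customers skew toward affiliate, which has a lower base rate.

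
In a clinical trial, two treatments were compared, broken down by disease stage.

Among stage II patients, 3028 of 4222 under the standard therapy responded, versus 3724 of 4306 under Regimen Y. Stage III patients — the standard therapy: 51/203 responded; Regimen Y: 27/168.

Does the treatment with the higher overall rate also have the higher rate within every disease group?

Stage II: the standard therapy 3028/4222 = 71.7%, Regimen Y 3724/4306 = 86.5% → Regimen Y
Stage III: the standard therapy 51/203 = 25.1%, Regimen Y 27/168 = 16.1% → the standard therapy
Overall: the standard therapy 3079/4425 = 69.6%, Regimen Y 3751/4474 = 83.8% → Regimen Y
Neither sweeps: the standard therapy wins 1 of 2 groups, Regimen Y wins 1. Regimen Y wins overall but not every group — no Simpson reversal.

No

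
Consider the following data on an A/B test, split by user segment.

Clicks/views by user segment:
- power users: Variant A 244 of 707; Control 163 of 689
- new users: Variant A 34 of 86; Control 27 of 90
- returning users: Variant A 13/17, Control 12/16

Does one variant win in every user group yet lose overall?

No

Power users: Variant A 244/707 = 34.5%, Control 163/689 = 23.7% → Variant A
New users: Variant A 34/86 = 39.5%, Control 27/90 = 30.0% → Variant A
Returning users: Variant A 13/17 = 76.5%, Control 12/16 = 75.0% → Variant A
Overall: Variant A 291/810 = 35.9%, Control 202/795 = 25.4% → Variant A
Variant A wins overall and in every user group — no reversal.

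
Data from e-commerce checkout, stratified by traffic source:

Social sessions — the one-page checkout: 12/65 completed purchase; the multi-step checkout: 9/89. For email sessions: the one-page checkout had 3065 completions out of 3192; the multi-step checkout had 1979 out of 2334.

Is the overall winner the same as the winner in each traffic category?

Social: the one-page checkout 12/65 = 18.5%, the multi-step checkout 9/89 = 10.1% → the one-page checkout
Email: the one-page checkout 3065/3192 = 96.0%, the multi-step checkout 1979/2334 = 84.8% → the one-page checkout
Overall: the one-page checkout 3077/3257 = 94.5%, the multi-step checkout 1988/2423 = 82.0% → the one-page checkout
The one-page checkout wins overall and in every traffic group — no reversal.

Yes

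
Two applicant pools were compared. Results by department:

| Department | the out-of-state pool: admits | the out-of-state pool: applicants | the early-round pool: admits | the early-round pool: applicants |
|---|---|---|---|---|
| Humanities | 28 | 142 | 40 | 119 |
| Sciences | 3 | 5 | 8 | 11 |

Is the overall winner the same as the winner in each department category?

Yes

Humanities: the out-of-state pool 28/142 = 19.7%, the early-round pool 40/119 = 33.6% → the early-round pool
Sciences: the out-of-state pool 3/5 = 60.0%, the early-round pool 8/11 = 72.7% → the early-round pool
Overall: the out-of-state pool 31/147 = 21.1%, the early-round pool 48/130 = 36.9% → the early-round pool
The early-round pool wins overall and in every department group — no reversal.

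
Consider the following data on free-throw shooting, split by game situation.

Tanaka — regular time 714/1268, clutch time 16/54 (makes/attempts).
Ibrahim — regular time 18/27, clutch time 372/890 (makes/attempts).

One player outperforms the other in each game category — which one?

Regular time: Tanaka 714/1268 = 56.3%, Ibrahim 18/27 = 66.7% → Ibrahim
Clutch time: Tanaka 16/54 = 29.6%, Ibrahim 372/890 = 41.8% → Ibrahim
Ibrahim has the higher rate in both groups.

Ibrahim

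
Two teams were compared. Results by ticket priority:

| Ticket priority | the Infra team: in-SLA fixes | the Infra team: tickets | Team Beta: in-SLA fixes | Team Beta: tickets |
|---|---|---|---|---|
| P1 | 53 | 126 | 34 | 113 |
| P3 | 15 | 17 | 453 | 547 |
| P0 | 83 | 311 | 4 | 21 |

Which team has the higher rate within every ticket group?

P1: the Infra team 53/126 = 42.1%, Team Beta 34/113 = 30.1% → the Infra team
P3: the Infra team 15/17 = 88.2%, Team Beta 453/547 = 82.8% → the Infra team
P0: the Infra team 83/311 = 26.7%, Team Beta 4/21 = 19.0% → the Infra team
The Infra team has the higher rate in all 3 groups.

the Infra team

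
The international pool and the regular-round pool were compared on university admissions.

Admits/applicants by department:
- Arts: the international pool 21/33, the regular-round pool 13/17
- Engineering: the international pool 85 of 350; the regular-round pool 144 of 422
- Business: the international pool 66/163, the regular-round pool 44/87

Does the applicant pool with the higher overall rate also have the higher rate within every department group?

Yes

Arts: the international pool 21/33 = 63.6%, the regular-round pool 13/17 = 76.5% → the regular-round pool
Engineering: the international pool 85/350 = 24.3%, the regular-round pool 144/422 = 34.1% → the regular-round pool
Business: the international pool 66/163 = 40.5%, the regular-round pool 44/87 = 50.6% → the regular-round pool
Overall: the international pool 172/546 = 31.5%, the regular-round pool 201/526 = 38.2% → the regular-round pool
The regular-round pool wins overall and in every department group — no reversal.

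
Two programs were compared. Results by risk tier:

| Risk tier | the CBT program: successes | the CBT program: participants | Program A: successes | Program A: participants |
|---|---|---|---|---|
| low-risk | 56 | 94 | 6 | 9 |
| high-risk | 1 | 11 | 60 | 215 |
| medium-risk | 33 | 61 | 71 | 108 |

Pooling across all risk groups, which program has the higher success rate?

the CBT program

Low-risk: the CBT program 56/94 = 59.6%, Program A 6/9 = 66.7% → Program A
High-risk: the CBT program 1/11 = 9.1%, Program A 60/215 = 27.9% → Program A
Medium-risk: the CBT program 33/61 = 54.1%, Program A 71/108 = 65.7% → Program A
Overall: the CBT program 90/166 = 54.2%, Program A 137/332 = 41.3% → the CBT program
(Program A wins every risk group but the CBT program wins overall — Program A's participants skew toward the low-rate high-risk group.)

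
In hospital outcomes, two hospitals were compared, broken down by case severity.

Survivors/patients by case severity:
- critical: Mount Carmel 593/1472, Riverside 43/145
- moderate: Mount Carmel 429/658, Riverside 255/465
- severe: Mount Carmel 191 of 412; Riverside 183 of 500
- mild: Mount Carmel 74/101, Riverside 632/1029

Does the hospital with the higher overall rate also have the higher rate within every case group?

No

Critical: Mount Carmel 593/1472 = 40.3%, Riverside 43/145 = 29.7% → Mount Carmel
Moderate: Mount Carmel 429/658 = 65.2%, Riverside 255/465 = 54.8% → Mount Carmel
Severe: Mount Carmel 191/412 = 46.4%, Riverside 183/500 = 36.6% → Mount Carmel
Mild: Mount Carmel 74/101 = 73.3%, Riverside 632/1029 = 61.4% → Mount Carmel
Overall: Mount Carmel 1287/2643 = 48.7%, Riverside 1113/2139 = 52.0% → Riverside
Mount Carmel wins each case group but Riverside wins overall — the comparison reverses. Mount Carmel's patients skew toward critical, which has a lower base rate.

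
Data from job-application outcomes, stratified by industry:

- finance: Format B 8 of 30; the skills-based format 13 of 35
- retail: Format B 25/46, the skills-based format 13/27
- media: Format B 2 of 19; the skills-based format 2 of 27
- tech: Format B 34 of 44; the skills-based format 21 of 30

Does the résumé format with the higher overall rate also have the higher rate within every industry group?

Finance: Format B 8/30 = 26.7%, the skills-based format 13/35 = 37.1% → the skills-based format
Retail: Format B 25/46 = 54.3%, the skills-based format 13/27 = 48.1% → Format B
Media: Format B 2/19 = 10.5%, the skills-based format 2/27 = 7.4% → Format B
Tech: Format B 34/44 = 77.3%, the skills-based format 21/30 = 70.0% → Format B
Overall: Format B 69/139 = 49.6%, the skills-based format 49/119 = 41.2% → Format B
Neither sweeps: Format B wins 3 of 4 groups, the skills-based format wins 1. Format B wins overall but not every group — no Simpson reversal.

No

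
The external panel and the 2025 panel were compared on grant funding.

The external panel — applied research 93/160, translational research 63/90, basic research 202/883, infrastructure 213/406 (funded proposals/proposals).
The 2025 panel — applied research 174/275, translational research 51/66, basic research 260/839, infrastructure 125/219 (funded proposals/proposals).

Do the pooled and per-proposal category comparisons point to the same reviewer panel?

Yes

Applied research: the external panel 93/160 = 58.1%, the 2025 panel 174/275 = 63.3% → the 2025 panel
Translational research: the external panel 63/90 = 70.0%, the 2025 panel 51/66 = 77.3% → the 2025 panel
Basic research: the external panel 202/883 = 22.9%, the 2025 panel 260/839 = 31.0% → the 2025 panel
Infrastructure: the external panel 213/406 = 52.5%, the 2025 panel 125/219 = 57.1% → the 2025 panel
Overall: the external panel 571/1539 = 37.1%, the 2025 panel 610/1399 = 43.6% → the 2025 panel
The 2025 panel wins overall and in every proposal group — no reversal.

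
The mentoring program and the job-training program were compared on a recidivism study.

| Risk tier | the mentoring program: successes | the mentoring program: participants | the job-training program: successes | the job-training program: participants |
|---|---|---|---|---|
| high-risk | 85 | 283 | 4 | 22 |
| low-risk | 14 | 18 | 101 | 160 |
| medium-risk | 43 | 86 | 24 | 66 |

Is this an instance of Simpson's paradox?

High-risk: the mentoring program 85/283 = 30.0%, the job-training program 4/22 = 18.2% → the mentoring program
Low-risk: the mentoring program 14/18 = 77.8%, the job-training program 101/160 = 63.1% → the mentoring program
Medium-risk: the mentoring program 43/86 = 50.0%, the job-training program 24/66 = 36.4% → the mentoring program
Overall: the mentoring program 142/387 = 36.7%, the job-training program 129/248 = 52.0% → the job-training program
The mentoring program wins each risk group but the job-training program wins overall — the comparison reverses. The mentoring program's participants skew toward high-risk, which has a lower base rate.

Yes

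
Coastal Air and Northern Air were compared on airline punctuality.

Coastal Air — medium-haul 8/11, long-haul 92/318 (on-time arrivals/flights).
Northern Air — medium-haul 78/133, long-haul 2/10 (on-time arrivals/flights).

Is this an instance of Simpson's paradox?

Yes

Medium-haul: Coastal Air 8/11 = 72.7%, Northern Air 78/133 = 58.6% → Coastal Air
Long-haul: Coastal Air 92/318 = 28.9%, Northern Air 2/10 = 20.0% → Coastal Air
Overall: Coastal Air 100/329 = 30.4%, Northern Air 80/143 = 55.9% → Northern Air
Coastal Air wins each route group but Northern Air wins overall — the comparison reverses. Coastal Air's flights skew toward long-haul, which has a lower base rate.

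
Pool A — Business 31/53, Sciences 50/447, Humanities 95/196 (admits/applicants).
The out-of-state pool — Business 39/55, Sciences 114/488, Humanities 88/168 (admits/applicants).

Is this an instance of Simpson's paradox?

No

Business: Pool A 31/53 = 58.5%, the out-of-state pool 39/55 = 70.9% → the out-of-state pool
Sciences: Pool A 50/447 = 11.2%, the out-of-state pool 114/488 = 23.4% → the out-of-state pool
Humanities: Pool A 95/196 = 48.5%, the out-of-state pool 88/168 = 52.4% → the out-of-state pool
Overall: Pool A 176/696 = 25.3%, the out-of-state pool 241/711 = 33.9% → the out-of-state pool
The out-of-state pool wins overall and in every department group — no reversal.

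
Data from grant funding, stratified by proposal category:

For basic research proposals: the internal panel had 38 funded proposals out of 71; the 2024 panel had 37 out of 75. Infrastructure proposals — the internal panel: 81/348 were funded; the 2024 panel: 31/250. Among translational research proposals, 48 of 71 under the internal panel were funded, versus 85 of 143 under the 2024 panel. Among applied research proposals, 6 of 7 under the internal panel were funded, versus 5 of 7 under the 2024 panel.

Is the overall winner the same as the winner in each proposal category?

Basic research: the internal panel 38/71 = 53.5%, the 2024 panel 37/75 = 49.3% → the internal panel
Infrastructure: the internal panel 81/348 = 23.3%, the 2024 panel 31/250 = 12.4% → the internal panel
Translational research: the internal panel 48/71 = 67.6%, the 2024 panel 85/143 = 59.4% → the internal panel
Applied research: the internal panel 6/7 = 85.7%, the 2024 panel 5/7 = 71.4% → the internal panel
Overall: the internal panel 173/497 = 34.8%, the 2024 panel 158/475 = 33.3% → the internal panel
The internal panel wins overall and in every proposal group — no reversal.

Yes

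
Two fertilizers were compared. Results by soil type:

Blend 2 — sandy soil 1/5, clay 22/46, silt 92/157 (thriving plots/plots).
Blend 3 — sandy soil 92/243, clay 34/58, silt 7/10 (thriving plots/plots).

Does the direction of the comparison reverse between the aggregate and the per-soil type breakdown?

Yes

Sandy soil: Blend 2 1/5 = 20.0%, Blend 3 92/243 = 37.9% → Blend 3
Clay: Blend 2 22/46 = 47.8%, Blend 3 34/58 = 58.6% → Blend 3
Silt: Blend 2 92/157 = 58.6%, Blend 3 7/10 = 70.0% → Blend 3
Overall: Blend 2 115/208 = 55.3%, Blend 3 133/311 = 42.8% → Blend 2
Blend 3 wins each soil group but Blend 2 wins overall — the comparison reverses. Blend 3's plots skew toward sandy soil, which has a lower base rate.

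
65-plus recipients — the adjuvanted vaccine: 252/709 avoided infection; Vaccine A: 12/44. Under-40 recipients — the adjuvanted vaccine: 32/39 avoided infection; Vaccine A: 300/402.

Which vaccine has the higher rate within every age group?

the adjuvanted vaccine

65-plus: the adjuvanted vaccine 252/709 = 35.5%, Vaccine A 12/44 = 27.3% → the adjuvanted vaccine
Under-40: the adjuvanted vaccine 32/39 = 82.1%, Vaccine A 300/402 = 74.6% → the adjuvanted vaccine
The adjuvanted vaccine has the higher rate in both groups.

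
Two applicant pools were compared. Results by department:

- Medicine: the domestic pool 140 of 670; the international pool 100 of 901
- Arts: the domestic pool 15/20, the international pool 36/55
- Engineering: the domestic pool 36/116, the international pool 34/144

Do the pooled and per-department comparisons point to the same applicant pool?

Yes

Medicine: the domestic pool 140/670 = 20.9%, the international pool 100/901 = 11.1% → the domestic pool
Arts: the domestic pool 15/20 = 75.0%, the international pool 36/55 = 65.5% → the domestic pool
Engineering: the domestic pool 36/116 = 31.0%, the international pool 34/144 = 23.6% → the domestic pool
Overall: the domestic pool 191/806 = 23.7%, the international pool 170/1100 = 15.5% → the domestic pool
The domestic pool wins overall and in every department group — no reversal.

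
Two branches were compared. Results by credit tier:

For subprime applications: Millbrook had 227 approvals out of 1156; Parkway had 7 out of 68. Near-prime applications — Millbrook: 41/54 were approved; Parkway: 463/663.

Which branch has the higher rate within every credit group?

Millbrook

Subprime: Millbrook 227/1156 = 19.6%, Parkway 7/68 = 10.3% → Millbrook
Near-prime: Millbrook 41/54 = 75.9%, Parkway 463/663 = 69.8% → Millbrook
Millbrook has the higher rate in both groups.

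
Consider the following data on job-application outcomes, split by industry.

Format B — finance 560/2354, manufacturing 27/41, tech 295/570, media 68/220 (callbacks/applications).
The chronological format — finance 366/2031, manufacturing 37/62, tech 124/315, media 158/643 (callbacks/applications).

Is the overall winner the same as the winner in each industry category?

Yes

Finance: Format B 560/2354 = 23.8%, the chronological format 366/2031 = 18.0% → Format B
Manufacturing: Format B 27/41 = 65.9%, the chronological format 37/62 = 59.7% → Format B
Tech: Format B 295/570 = 51.8%, the chronological format 124/315 = 39.4% → Format B
Media: Format B 68/220 = 30.9%, the chronological format 158/643 = 24.6% → Format B
Overall: Format B 950/3185 = 29.8%, the chronological format 685/3051 = 22.5% → Format B
Format B wins overall and in every industry group — no reversal.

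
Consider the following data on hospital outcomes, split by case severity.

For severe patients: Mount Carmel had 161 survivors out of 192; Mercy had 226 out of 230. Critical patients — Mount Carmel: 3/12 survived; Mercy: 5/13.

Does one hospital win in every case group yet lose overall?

No

Severe: Mount Carmel 161/192 = 83.9%, Mercy 226/230 = 98.3% → Mercy
Critical: Mount Carmel 3/12 = 25.0%, Mercy 5/13 = 38.5% → Mercy
Overall: Mount Carmel 164/204 = 80.4%, Mercy 231/243 = 95.1% → Mercy
Mercy wins overall and in every case group — no reversal.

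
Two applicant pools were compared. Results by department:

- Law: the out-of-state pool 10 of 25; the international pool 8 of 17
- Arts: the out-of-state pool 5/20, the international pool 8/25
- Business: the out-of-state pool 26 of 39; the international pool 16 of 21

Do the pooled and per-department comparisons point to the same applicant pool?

Law: the out-of-state pool 10/25 = 40.0%, the international pool 8/17 = 47.1% → the international pool
Arts: the out-of-state pool 5/20 = 25.0%, the international pool 8/25 = 32.0% → the international pool
Business: the out-of-state pool 26/39 = 66.7%, the international pool 16/21 = 76.2% → the international pool
Overall: the out-of-state pool 41/84 = 48.8%, the international pool 32/63 = 50.8% → the international pool
The international pool wins overall and in every department group — no reversal.

Yes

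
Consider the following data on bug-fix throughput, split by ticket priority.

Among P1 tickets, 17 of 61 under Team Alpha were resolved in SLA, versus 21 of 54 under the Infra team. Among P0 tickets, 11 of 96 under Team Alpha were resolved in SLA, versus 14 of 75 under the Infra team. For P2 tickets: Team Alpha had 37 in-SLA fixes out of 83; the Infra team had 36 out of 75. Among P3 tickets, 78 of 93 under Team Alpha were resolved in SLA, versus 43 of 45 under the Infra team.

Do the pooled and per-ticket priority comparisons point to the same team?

P1: Team Alpha 17/61 = 27.9%, the Infra team 21/54 = 38.9% → the Infra team
P0: Team Alpha 11/96 = 11.5%, the Infra team 14/75 = 18.7% → the Infra team
P2: Team Alpha 37/83 = 44.6%, the Infra team 36/75 = 48.0% → the Infra team
P3: Team Alpha 78/93 = 83.9%, the Infra team 43/45 = 95.6% → the Infra team
Overall: Team Alpha 143/333 = 42.9%, the Infra team 114/249 = 45.8% → the Infra team
The Infra team wins overall and in every ticket group — no reversal.

Yes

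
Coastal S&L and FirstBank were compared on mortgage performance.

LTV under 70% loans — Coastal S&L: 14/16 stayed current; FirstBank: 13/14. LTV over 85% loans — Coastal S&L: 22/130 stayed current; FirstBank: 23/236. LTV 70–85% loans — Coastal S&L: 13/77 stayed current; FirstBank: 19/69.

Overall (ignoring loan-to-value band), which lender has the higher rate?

LTV under 70%: Coastal S&L 14/16 = 87.5%, FirstBank 13/14 = 92.9% → FirstBank
LTV over 85%: Coastal S&L 22/130 = 16.9%, FirstBank 23/236 = 9.7% → Coastal S&L
LTV 70–85%: Coastal S&L 13/77 = 16.9%, FirstBank 19/69 = 27.5% → FirstBank
Overall: Coastal S&L 49/223 = 22.0%, FirstBank 55/319 = 17.2% → Coastal S&L
(Neither sweeps every loan-to-value group, but Coastal S&L has the higher pooled rate.)

Coastal S&L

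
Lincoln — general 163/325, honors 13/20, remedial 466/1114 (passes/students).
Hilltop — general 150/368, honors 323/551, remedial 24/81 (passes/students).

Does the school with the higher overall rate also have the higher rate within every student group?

General: Lincoln 163/325 = 50.2%, Hilltop 150/368 = 40.8% → Lincoln
Honors: Lincoln 13/20 = 65.0%, Hilltop 323/551 = 58.6% → Lincoln
Remedial: Lincoln 466/1114 = 41.8%, Hilltop 24/81 = 29.6% → Lincoln
Overall: Lincoln 642/1459 = 44.0%, Hilltop 497/1000 = 49.7% → Hilltop
Lincoln wins each student group but Hilltop wins overall — the comparison reverses. Lincoln's students skew toward remedial, which has a lower base rate.

No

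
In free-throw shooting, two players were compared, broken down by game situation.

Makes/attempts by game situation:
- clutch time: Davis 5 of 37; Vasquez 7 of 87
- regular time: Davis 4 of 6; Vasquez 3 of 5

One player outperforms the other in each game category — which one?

Clutch time: Davis 5/37 = 13.5%, Vasquez 7/87 = 8.0% → Davis
Regular time: Davis 4/6 = 66.7%, Vasquez 3/5 = 60.0% → Davis
Davis has the higher rate in both groups.

Davis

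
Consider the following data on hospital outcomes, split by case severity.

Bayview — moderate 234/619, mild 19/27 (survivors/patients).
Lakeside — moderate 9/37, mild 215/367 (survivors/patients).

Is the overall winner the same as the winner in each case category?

No

Moderate: Bayview 234/619 = 37.8%, Lakeside 9/37 = 24.3% → Bayview
Mild: Bayview 19/27 = 70.4%, Lakeside 215/367 = 58.6% → Bayview
Overall: Bayview 253/646 = 39.2%, Lakeside 224/404 = 55.4% → Lakeside
Bayview wins each case group but Lakeside wins overall — the comparison reverses. Bayview's patients skew toward moderate, which has a lower base rate.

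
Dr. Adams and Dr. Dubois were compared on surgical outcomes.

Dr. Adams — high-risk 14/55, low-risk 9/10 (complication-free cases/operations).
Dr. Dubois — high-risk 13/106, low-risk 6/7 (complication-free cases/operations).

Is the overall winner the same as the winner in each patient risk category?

High-risk: Dr. Adams 14/55 = 25.5%, Dr. Dubois 13/106 = 12.3% → Dr. Adams
Low-risk: Dr. Adams 9/10 = 90.0%, Dr. Dubois 6/7 = 85.7% → Dr. Adams
Overall: Dr. Adams 23/65 = 35.4%, Dr. Dubois 19/113 = 16.8% → Dr. Adams
Dr. Adams wins overall and in every patient risk group — no reversal.

Yes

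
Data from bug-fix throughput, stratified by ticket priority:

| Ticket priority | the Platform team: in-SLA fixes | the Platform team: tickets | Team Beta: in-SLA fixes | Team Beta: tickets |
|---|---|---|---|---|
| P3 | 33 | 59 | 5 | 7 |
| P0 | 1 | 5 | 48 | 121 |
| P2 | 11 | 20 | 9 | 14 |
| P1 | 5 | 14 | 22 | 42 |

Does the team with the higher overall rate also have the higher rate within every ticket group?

P3: the Platform team 33/59 = 55.9%, Team Beta 5/7 = 71.4% → Team Beta
P0: the Platform team 1/5 = 20.0%, Team Beta 48/121 = 39.7% → Team Beta
P2: the Platform team 11/20 = 55.0%, Team Beta 9/14 = 64.3% → Team Beta
P1: the Platform team 5/14 = 35.7%, Team Beta 22/42 = 52.4% → Team Beta
Overall: the Platform team 50/98 = 51.0%, Team Beta 84/184 = 45.7% → the Platform team
Team Beta wins each ticket group but the Platform team wins overall — the comparison reverses. Team Beta's tickets skew toward P0, which has a lower base rate.

No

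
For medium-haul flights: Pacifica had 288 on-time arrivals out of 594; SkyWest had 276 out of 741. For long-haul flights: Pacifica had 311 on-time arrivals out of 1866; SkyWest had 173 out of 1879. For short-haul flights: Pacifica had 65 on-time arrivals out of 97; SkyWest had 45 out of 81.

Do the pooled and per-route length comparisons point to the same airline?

Yes

Medium-haul: Pacifica 288/594 = 48.5%, SkyWest 276/741 = 37.2% → Pacifica
Long-haul: Pacifica 311/1866 = 16.7%, SkyWest 173/1879 = 9.2% → Pacifica
Short-haul: Pacifica 65/97 = 67.0%, SkyWest 45/81 = 55.6% → Pacifica
Overall: Pacifica 664/2557 = 26.0%, SkyWest 494/2701 = 18.3% → Pacifica
Pacifica wins overall and in every route group — no reversal.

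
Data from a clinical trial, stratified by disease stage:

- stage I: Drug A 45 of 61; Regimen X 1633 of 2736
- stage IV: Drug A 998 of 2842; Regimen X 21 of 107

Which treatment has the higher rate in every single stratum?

Drug A

Stage I: Drug A 45/61 = 73.8%, Regimen X 1633/2736 = 59.7% → Drug A
Stage IV: Drug A 998/2842 = 35.1%, Regimen X 21/107 = 19.6% → Drug A
Drug A has the higher rate in both groups.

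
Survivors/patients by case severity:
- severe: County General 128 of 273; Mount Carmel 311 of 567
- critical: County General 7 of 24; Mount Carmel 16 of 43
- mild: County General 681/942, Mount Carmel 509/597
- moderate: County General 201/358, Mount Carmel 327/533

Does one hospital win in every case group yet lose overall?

No

Severe: County General 128/273 = 46.9%, Mount Carmel 311/567 = 54.9% → Mount Carmel
Critical: County General 7/24 = 29.2%, Mount Carmel 16/43 = 37.2% → Mount Carmel
Mild: County General 681/942 = 72.3%, Mount Carmel 509/597 = 85.3% → Mount Carmel
Moderate: County General 201/358 = 56.1%, Mount Carmel 327/533 = 61.4% → Mount Carmel
Overall: County General 1017/1597 = 63.7%, Mount Carmel 1163/1740 = 66.8% → Mount Carmel
Mount Carmel wins overall and in every case group — no reversal.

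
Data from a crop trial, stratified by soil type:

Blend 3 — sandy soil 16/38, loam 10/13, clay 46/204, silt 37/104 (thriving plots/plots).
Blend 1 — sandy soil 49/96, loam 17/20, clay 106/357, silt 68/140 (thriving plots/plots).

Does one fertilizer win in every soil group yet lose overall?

Sandy soil: Blend 3 16/38 = 42.1%, Blend 1 49/96 = 51.0% → Blend 1
Loam: Blend 3 10/13 = 76.9%, Blend 1 17/20 = 85.0% → Blend 1
Clay: Blend 3 46/204 = 22.5%, Blend 1 106/357 = 29.7% → Blend 1
Silt: Blend 3 37/104 = 35.6%, Blend 1 68/140 = 48.6% → Blend 1
Overall: Blend 3 109/359 = 30.4%, Blend 1 240/613 = 39.2% → Blend 1
Blend 1 wins overall and in every soil group — no reversal.

No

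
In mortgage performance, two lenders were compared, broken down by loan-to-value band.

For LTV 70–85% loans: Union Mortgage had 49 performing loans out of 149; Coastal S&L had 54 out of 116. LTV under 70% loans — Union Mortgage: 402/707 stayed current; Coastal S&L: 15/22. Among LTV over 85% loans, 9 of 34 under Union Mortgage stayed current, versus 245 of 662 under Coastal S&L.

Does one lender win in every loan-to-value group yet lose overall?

LTV 70–85%: Union Mortgage 49/149 = 32.9%, Coastal S&L 54/116 = 46.6% → Coastal S&L
LTV under 70%: Union Mortgage 402/707 = 56.9%, Coastal S&L 15/22 = 68.2% → Coastal S&L
LTV over 85%: Union Mortgage 9/34 = 26.5%, Coastal S&L 245/662 = 37.0% → Coastal S&L
Overall: Union Mortgage 460/890 = 51.7%, Coastal S&L 314/800 = 39.2% → Union Mortgage
Coastal S&L wins each loan-to-value group but Union Mortgage wins overall — the comparison reverses. Coastal S&L's loans skew toward LTV over 85%, which has a lower base rate.

Yes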